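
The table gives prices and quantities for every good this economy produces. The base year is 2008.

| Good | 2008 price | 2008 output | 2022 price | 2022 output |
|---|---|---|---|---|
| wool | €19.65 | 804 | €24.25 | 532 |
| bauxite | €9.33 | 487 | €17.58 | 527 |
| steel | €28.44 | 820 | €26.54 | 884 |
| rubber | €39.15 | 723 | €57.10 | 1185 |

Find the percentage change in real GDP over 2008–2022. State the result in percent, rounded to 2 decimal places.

20.75%

Real GDP 2008 = Nominal GDP 2008 = 19.65·804 + 9.33·487 + 28.44·820 + 39.15·723 = 71968.56.
Real GDP 2022 (at 2008 prices) = 19.65·532 + 9.33·527 + 28.44·884 + 39.15·1185 = 86904.42.
Real growth = 86904.42/71968.56 − 1 = 0.2075.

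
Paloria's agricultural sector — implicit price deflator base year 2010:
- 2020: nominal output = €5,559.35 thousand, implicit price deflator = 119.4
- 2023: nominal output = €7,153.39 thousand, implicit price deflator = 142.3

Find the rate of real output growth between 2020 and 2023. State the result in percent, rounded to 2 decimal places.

7.97%

Real output 2020 = 5559.35 / 1.194 = 4656.07.
Real output 2023 = 7153.39 / 1.423 = 5026.98.
Real growth = 5026.98 / 4656.07 − 1 = 0.0797.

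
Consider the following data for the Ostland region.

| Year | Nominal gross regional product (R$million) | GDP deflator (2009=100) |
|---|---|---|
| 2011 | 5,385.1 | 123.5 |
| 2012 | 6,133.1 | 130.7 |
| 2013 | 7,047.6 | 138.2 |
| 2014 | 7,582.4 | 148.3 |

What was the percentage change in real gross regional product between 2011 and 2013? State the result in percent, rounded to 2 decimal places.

Real gross regional product 2011 = 5385.1/1.235 = 4360.40.
Real gross regional product 2013 = 7047.6/1.382 = 5099.57.
Change = 5099.57/4360.40 − 1 = 0.1695.

16.95%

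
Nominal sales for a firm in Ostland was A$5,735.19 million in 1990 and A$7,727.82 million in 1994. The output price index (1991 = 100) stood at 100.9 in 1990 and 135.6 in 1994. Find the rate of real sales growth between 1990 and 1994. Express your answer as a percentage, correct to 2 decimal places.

Real sales 1990 = 5735.19 / 1.009 = 5684.03.
Real sales 1994 = 7727.82 / 1.356 = 5698.98.
Real growth = 5698.98 / 5684.03 − 1 = 0.0026.

0.26%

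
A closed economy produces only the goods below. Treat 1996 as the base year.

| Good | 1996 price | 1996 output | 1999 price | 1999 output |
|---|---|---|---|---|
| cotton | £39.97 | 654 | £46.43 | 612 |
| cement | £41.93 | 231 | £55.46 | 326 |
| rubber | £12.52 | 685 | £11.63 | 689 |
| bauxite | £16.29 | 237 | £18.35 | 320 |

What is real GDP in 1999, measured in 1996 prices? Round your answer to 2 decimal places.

£51969.90

Real GDP 1999 = Σ (p_1996 × q_1999) = 39.97·612 + 41.93·326 + 12.52·689 + 16.29·320 = 51969.90.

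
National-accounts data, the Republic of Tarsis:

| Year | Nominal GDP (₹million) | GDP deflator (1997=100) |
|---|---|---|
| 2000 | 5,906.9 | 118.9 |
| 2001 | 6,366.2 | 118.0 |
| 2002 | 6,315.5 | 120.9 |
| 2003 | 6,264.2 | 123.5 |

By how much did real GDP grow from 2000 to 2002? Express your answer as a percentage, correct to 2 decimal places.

Real GDP 2000 = 5906.9/1.189 = 4967.96.
Real GDP 2002 = 6315.5/1.209 = 5223.74.
Change = 5223.74/4967.96 − 1 = 0.0515.

5.15%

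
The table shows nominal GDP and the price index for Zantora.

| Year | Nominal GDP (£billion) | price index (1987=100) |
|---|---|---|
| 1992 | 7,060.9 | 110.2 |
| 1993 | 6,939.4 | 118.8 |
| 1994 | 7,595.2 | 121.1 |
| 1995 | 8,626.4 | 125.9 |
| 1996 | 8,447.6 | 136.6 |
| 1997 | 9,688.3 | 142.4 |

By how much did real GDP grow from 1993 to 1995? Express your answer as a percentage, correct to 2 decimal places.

Real GDP 1993 = 6939.4/1.188 = 5841.25.
Real GDP 1995 = 8626.4/1.259 = 6851.79.
Change = 6851.79/5841.25 − 1 = 0.1730.

17.30%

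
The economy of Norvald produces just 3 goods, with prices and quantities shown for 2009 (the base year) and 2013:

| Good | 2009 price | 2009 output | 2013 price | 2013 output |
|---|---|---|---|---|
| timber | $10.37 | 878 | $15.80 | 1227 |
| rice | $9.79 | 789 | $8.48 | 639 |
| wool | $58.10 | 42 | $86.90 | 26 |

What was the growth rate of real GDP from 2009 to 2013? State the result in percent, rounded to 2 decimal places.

6.34%

Real GDP 2009 = Nominal GDP 2009 = 10.37·878 + 9.79·789 + 58.10·42 = 19269.37.
Real GDP 2013 (at 2009 prices) = 10.37·1227 + 9.79·639 + 58.10·26 = 20490.40.
Real growth = 20490.40/19269.37 − 1 = 0.0634.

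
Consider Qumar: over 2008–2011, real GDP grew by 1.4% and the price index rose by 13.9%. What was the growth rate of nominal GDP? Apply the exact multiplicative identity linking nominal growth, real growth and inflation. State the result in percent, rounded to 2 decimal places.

15.49%

(1 + g_nom) = (1 + g_real)(1 + π) = 1.0140 × 1.1390 = 1.15495.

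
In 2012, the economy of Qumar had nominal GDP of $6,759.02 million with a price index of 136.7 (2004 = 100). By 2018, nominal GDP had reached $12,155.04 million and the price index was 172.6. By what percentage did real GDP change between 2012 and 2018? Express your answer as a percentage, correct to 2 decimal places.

Real GDP 2012 = 6759.02 / 1.367 = 4944.42.
Real GDP 2018 = 12155.04 / 1.726 = 7042.32.
Real growth = 7042.32 / 4944.42 − 1 = 0.4243.

42.43%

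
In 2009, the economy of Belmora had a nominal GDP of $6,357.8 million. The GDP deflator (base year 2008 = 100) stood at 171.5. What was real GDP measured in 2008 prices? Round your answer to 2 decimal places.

Real GDP = Nominal / (GDP deflator/100) = 6357.8 / 1.715 = 3707.17.

$3,707.17 million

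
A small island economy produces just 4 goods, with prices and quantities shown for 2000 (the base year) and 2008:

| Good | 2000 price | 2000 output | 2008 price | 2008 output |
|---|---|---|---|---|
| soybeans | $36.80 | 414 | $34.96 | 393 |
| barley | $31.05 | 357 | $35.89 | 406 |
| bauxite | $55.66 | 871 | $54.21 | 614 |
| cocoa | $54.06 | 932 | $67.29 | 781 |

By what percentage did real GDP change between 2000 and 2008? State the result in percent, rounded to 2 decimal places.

-17.35%

Real GDP 2000 = Nominal GDP 2000 = 36.80·414 + 31.05·357 + 55.66·871 + 54.06·932 = 125183.83.
Real GDP 2008 (at 2000 prices) = 36.80·393 + 31.05·406 + 55.66·614 + 54.06·781 = 103464.80.
Real growth = 103464.80/125183.83 − 1 = -0.1735.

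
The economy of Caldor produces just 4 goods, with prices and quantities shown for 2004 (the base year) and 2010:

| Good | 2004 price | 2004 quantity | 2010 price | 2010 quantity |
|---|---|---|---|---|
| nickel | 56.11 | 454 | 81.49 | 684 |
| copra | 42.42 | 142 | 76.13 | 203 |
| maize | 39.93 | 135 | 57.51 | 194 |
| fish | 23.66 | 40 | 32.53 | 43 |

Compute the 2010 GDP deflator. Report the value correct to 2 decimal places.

150.21

Nominal GDP 2010 = 81.49·684 + 76.13·203 + 57.51·194 + 32.53·43 = 83749.28.
Real GDP 2010 (at 2004 prices) = 56.11·684 + 42.42·203 + 39.93·194 + 23.66·43 = 55754.30.
Deflator = Nominal/Real × 100 = 83749.28/55754.30 × 100 = 150.211.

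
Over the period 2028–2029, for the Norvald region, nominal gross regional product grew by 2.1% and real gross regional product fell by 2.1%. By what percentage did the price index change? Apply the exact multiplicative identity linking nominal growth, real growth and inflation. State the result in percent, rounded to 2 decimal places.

(1 + g_nom) = (1 + g_real)(1 + π), so π = 1.0210 / 0.9790 − 1 = 0.04290.

4.29%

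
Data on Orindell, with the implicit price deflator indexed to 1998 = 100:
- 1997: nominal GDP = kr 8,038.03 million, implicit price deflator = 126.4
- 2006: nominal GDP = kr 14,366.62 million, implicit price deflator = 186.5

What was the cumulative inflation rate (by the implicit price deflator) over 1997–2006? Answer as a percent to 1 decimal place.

Price-level change = 186.5 / 126.4 − 1 = 0.4755.

47.5%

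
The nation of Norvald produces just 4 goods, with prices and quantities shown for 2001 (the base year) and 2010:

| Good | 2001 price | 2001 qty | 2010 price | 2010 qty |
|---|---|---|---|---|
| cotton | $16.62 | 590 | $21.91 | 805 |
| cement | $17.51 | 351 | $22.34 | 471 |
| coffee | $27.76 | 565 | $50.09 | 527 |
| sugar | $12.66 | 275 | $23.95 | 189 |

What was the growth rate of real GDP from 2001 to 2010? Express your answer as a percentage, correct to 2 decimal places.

Real GDP 2001 = Nominal GDP 2001 = 16.62·590 + 17.51·351 + 27.76·565 + 12.66·275 = 35117.71.
Real GDP 2010 (at 2001 prices) = 16.62·805 + 17.51·471 + 27.76·527 + 12.66·189 = 38648.57.
Real growth = 38648.57/35117.71 − 1 = 0.1005.

10.05%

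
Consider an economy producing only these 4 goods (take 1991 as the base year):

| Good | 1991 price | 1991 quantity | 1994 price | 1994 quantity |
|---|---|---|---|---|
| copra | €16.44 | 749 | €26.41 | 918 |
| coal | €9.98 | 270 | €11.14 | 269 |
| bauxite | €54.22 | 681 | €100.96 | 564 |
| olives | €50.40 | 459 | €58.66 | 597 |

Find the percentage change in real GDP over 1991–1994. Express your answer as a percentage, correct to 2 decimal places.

4.50%

Real GDP 1991 = Nominal GDP 1991 = 16.44·749 + 9.98·270 + 54.22·681 + 50.40·459 = 75065.58.
Real GDP 1994 (at 1991 prices) = 16.44·918 + 9.98·269 + 54.22·564 + 50.40·597 = 78445.42.
Real growth = 78445.42/75065.58 − 1 = 0.0450.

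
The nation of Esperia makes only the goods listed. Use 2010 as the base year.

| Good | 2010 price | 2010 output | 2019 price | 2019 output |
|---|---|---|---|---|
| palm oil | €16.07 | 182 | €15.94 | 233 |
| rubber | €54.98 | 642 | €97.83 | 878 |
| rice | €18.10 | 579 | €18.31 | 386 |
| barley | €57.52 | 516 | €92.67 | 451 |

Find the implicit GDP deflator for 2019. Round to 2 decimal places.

Nominal GDP 2019 = 15.94·233 + 97.83·878 + 18.31·386 + 92.67·451 = 138470.59.
Real GDP 2019 (at 2010 prices) = 16.07·233 + 54.98·878 + 18.10·386 + 57.52·451 = 84944.87.
Deflator = Nominal/Real × 100 = 138470.59/84944.87 × 100 = 163.012.

163.01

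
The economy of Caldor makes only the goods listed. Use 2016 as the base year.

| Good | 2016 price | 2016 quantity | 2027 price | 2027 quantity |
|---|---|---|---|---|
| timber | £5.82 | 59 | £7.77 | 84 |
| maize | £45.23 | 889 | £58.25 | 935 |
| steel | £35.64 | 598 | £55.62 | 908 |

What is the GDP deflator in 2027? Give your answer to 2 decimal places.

140.56

Nominal GDP 2027 = 7.77·84 + 58.25·935 + 55.62·908 = 105619.39.
Real GDP 2027 (at 2016 prices) = 5.82·84 + 45.23·935 + 35.64·908 = 75140.05.
Deflator = Nominal/Real × 100 = 105619.39/75140.05 × 100 = 140.563.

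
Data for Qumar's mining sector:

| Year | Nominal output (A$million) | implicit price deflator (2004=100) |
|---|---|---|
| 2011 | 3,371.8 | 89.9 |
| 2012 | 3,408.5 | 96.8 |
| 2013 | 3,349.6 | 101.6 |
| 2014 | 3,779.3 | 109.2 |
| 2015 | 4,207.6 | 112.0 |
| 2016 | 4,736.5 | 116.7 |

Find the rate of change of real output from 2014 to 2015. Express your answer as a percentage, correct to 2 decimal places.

8.55%

Real output 2014 = 3779.3/1.092 = 3460.90.
Real output 2015 = 4207.6/1.120 = 3756.79.
Change = 3756.79/3460.90 − 1 = 0.0855.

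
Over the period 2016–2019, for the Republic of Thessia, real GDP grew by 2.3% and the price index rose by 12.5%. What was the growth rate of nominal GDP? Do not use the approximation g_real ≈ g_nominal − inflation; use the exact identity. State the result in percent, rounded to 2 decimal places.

15.09%

(1 + g_nom) = (1 + g_real)(1 + π) = 1.0230 × 1.1250 = 1.15088.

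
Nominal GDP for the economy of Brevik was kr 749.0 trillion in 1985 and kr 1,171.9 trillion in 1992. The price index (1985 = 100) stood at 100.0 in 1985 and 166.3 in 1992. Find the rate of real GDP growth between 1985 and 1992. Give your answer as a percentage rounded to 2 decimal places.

-5.92%

Deflate each year: 1985 → 749.0/1.000 = 749.00; 1992 → 1171.9/1.663 = 704.69.
So real GDP changed by 704.69/749.00 − 1 = -0.0592, i.e. -5.92%.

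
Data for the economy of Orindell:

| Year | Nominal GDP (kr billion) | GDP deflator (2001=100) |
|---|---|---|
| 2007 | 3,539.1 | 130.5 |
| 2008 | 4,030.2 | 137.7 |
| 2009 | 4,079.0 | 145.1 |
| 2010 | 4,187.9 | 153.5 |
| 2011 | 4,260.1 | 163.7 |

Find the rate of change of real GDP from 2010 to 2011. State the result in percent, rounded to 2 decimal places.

Real GDP 2010 = 4187.9/1.535 = 2728.27.
Real GDP 2011 = 4260.1/1.637 = 2602.38.
Change = 2602.38/2728.27 − 1 = -0.0461.

-4.61%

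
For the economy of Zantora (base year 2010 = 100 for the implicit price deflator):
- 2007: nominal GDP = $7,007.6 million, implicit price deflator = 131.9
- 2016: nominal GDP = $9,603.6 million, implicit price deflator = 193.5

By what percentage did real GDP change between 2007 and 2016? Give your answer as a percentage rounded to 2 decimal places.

-6.58%

Real GDP 2007 = 7007.6 / 1.319 = 5312.81.
Real GDP 2016 = 9603.6 / 1.935 = 4963.10.
Real growth = 4963.10 / 5312.81 − 1 = -0.0658.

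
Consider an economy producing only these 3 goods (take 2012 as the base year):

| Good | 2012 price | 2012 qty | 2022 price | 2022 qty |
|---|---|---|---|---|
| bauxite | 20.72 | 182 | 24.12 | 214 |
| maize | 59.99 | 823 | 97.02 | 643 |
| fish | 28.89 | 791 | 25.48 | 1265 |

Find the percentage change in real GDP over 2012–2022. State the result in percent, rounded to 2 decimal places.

Real GDP 2012 = Nominal GDP 2012 = 20.72·182 + 59.99·823 + 28.89·791 = 75994.80.
Real GDP 2022 (at 2012 prices) = 20.72·214 + 59.99·643 + 28.89·1265 = 79553.50.
Real growth = 79553.50/75994.80 − 1 = 0.0468.

4.68%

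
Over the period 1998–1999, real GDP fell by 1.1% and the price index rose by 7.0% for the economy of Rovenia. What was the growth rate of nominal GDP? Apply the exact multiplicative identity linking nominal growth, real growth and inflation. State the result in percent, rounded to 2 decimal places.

5.82%

(1 + g_nom) = (1 + g_real)(1 + π) = 0.9890 × 1.0700 = 1.05823.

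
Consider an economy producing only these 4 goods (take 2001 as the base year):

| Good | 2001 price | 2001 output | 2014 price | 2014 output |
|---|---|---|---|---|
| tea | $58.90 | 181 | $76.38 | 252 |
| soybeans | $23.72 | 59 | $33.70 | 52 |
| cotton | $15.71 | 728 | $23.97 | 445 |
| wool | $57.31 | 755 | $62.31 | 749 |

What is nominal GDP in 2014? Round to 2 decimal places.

Nominal GDP 2014 = Σ (p_2014 × q_2014) = 76.38·252 + 33.70·52 + 23.97·445 + 62.31·749 = 78337.00.

$78337.00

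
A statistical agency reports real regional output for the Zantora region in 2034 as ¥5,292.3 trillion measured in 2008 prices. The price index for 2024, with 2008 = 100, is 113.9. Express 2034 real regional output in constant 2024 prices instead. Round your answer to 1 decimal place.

Real regional output in 2024 prices = Real regional output in 2008 prices × (P_2024/P_2008) = 5292.3 × 1.139 = 6027.93.

¥6,027.9 trillion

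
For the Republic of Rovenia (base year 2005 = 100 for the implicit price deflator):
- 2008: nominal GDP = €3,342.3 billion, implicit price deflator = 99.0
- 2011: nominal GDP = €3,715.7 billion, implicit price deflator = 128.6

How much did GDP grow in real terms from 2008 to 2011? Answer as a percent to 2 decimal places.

Real GDP 2008 = 3342.3 / 0.990 = 3376.06.
Real GDP 2011 = 3715.7 / 1.286 = 2889.35.
Real growth = 2889.35 / 3376.06 − 1 = -0.1442.

-14.42%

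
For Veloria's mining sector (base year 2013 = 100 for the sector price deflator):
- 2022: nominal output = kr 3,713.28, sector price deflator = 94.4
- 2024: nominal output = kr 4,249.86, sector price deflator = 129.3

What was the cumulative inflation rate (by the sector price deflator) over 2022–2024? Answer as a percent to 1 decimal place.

Price-level change = 129.3 / 94.4 − 1 = 0.3697.

37.0%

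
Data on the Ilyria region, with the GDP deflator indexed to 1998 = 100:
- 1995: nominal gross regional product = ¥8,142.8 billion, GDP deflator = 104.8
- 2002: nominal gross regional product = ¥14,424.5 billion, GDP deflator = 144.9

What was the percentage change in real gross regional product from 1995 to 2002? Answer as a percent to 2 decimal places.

28.12%

Deflate each year: 1995 → 8142.8/1.048 = 7769.85; 2002 → 14424.5/1.449 = 9954.80.
So real gross regional product changed by 9954.80/7769.85 − 1 = 0.2812, i.e. 28.12%.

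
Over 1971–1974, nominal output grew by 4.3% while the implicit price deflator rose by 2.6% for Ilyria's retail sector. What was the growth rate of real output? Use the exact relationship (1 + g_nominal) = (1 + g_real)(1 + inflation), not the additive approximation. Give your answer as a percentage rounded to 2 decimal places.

1.66%

(1 + g_nom) = (1 + g_real)(1 + π), so g_real = 1.0430 / 1.0260 − 1 = 0.01657.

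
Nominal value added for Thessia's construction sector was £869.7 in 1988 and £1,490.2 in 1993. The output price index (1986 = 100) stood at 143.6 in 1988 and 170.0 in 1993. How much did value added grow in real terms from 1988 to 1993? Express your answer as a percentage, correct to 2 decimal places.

44.74%

Deflate each year: 1988 → 869.7/1.436 = 605.64; 1993 → 1490.2/1.700 = 876.59.
So real value added changed by 876.59/605.64 − 1 = 0.4474, i.e. 44.74%.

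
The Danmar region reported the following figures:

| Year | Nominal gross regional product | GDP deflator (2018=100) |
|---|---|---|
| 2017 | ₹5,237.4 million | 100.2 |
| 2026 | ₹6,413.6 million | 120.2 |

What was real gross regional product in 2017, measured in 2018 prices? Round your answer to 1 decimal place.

₹5,226.9 million

Real gross regional product = Nominal / (GDP deflator/100) = 5237.4 / 1.002 = 5226.95.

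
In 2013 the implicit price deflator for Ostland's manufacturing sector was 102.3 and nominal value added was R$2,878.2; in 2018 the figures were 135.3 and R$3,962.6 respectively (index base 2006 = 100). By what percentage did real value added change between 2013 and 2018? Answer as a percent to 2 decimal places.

Deflate each year: 2013 → 2878.2/1.023 = 2813.49; 2018 → 3962.6/1.353 = 2928.75.
So real value added changed by 2928.75/2813.49 − 1 = 0.0410, i.e. 4.10%.

4.10%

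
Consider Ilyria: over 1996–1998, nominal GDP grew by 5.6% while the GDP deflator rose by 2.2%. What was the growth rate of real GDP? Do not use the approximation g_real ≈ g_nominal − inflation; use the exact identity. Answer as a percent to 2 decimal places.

3.33%

(1 + g_nom) = (1 + g_real)(1 + π), so g_real = 1.0560 / 1.0220 − 1 = 0.03327.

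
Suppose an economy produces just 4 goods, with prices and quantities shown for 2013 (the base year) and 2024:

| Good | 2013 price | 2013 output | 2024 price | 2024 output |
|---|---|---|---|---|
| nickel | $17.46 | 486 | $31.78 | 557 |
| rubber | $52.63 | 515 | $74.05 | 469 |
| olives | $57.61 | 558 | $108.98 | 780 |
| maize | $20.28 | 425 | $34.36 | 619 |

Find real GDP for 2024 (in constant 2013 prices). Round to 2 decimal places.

$91897.81

Real GDP 2024 = Σ (p_2013 × q_2024) = 17.46·557 + 52.63·469 + 57.61·780 + 20.28·619 = 91897.81.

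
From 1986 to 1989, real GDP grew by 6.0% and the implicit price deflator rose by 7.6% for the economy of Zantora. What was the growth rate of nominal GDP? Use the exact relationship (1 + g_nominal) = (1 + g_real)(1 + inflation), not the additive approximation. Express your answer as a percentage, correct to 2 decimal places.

14.06%

(1 + g_nom) = (1 + g_real)(1 + π) = 1.0600 × 1.0760 = 1.14056.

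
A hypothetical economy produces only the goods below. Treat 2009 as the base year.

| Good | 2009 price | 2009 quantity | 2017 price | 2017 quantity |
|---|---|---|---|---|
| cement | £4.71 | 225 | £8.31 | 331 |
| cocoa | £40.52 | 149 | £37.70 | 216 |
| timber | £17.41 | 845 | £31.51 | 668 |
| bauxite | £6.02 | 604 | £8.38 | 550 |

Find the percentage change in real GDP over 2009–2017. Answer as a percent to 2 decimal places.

-0.76%

Real GDP 2009 = Nominal GDP 2009 = 4.71·225 + 40.52·149 + 17.41·845 + 6.02·604 = 25444.76.
Real GDP 2017 (at 2009 prices) = 4.71·331 + 40.52·216 + 17.41·668 + 6.02·550 = 25252.21.
Real growth = 25252.21/25444.76 − 1 = -0.0076.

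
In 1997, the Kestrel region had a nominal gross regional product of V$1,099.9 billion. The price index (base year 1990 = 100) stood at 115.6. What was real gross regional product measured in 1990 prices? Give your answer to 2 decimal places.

V$951.47 billion

Real gross regional product = Nominal / (price index/100) = 1099.9 / 1.156 = 951.47.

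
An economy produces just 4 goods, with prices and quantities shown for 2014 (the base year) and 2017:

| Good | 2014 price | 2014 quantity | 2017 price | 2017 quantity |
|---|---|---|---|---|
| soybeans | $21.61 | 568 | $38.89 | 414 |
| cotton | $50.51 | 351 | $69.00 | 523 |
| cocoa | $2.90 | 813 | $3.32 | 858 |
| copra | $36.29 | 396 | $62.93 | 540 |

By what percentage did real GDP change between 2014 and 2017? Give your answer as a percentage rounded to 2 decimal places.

22.93%

Real GDP 2014 = Nominal GDP 2014 = 21.61·568 + 50.51·351 + 2.90·813 + 36.29·396 = 46732.03.
Real GDP 2017 (at 2014 prices) = 21.61·414 + 50.51·523 + 2.90·858 + 36.29·540 = 57448.07.
Real growth = 57448.07/46732.03 − 1 = 0.2293.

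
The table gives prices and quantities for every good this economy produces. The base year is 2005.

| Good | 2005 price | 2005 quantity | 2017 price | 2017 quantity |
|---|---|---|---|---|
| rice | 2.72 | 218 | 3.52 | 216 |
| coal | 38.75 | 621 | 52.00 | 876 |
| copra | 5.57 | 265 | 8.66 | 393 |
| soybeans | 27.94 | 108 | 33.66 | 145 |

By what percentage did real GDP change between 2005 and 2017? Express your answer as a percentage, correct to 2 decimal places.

Real GDP 2005 = Nominal GDP 2005 = 2.72·218 + 38.75·621 + 5.57·265 + 27.94·108 = 29150.28.
Real GDP 2017 (at 2005 prices) = 2.72·216 + 38.75·876 + 5.57·393 + 27.94·145 = 40772.83.
Real growth = 40772.83/29150.28 − 1 = 0.3987.

39.87%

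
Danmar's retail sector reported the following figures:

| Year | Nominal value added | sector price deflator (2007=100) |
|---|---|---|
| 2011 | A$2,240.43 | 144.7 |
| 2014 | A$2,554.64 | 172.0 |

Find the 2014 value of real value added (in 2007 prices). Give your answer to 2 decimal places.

A$1,485.26

Real value added = Nominal / (sector price deflator/100) = 2554.64 / 1.720 = 1485.26.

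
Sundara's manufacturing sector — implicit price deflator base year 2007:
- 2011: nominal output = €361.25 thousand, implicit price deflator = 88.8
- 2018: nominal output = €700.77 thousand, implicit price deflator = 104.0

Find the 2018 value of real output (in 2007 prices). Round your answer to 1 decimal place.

Real output = Nominal / (implicit price deflator/100) = 700.77 / 1.040 = 673.82.

€673.8 thousand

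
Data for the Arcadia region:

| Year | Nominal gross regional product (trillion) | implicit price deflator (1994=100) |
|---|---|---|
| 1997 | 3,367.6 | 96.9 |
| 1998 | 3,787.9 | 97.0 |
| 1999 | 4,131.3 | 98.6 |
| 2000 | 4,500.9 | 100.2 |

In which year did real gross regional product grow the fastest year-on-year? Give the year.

1998

1998: real = 3787.9/0.970 = 3905.05; growth vs 1997 (3475.34) = 12.36%.
1999: real = 4131.3/0.986 = 4189.96; growth vs 1998 (3905.05) = 7.30%.
2000: real = 4500.9/1.002 = 4491.92; growth vs 1999 (4189.96) = 7.21%.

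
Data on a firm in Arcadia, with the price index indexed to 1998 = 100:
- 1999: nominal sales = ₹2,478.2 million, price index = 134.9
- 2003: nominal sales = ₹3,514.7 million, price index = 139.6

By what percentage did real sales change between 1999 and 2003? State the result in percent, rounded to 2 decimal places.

37.05%

Deflate each year: 1999 → 2478.2/1.349 = 1837.06; 2003 → 3514.7/1.396 = 2517.69.
So real sales changed by 2517.69/1837.06 − 1 = 0.3705, i.e. 37.05%.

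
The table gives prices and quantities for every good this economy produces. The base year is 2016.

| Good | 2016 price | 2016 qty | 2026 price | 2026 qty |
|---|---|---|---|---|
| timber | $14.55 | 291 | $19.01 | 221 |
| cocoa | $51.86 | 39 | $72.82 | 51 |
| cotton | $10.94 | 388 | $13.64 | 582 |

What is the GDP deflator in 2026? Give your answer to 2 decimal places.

Nominal GDP 2026 = 19.01·221 + 72.82·51 + 13.64·582 = 15853.51.
Real GDP 2026 (at 2016 prices) = 14.55·221 + 51.86·51 + 10.94·582 = 12227.49.
Deflator = Nominal/Real × 100 = 15853.51/12227.49 × 100 = 129.655.

129.65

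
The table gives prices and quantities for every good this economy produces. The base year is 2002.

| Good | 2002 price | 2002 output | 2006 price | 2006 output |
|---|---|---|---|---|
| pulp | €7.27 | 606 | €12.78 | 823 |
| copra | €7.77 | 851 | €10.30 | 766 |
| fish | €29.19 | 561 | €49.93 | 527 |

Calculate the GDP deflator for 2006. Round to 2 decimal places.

163.70

Nominal GDP 2006 = 12.78·823 + 10.30·766 + 49.93·527 = 44720.85.
Real GDP 2006 (at 2002 prices) = 7.27·823 + 7.77·766 + 29.19·527 = 27318.16.
Deflator = Nominal/Real × 100 = 44720.85/27318.16 × 100 = 163.704.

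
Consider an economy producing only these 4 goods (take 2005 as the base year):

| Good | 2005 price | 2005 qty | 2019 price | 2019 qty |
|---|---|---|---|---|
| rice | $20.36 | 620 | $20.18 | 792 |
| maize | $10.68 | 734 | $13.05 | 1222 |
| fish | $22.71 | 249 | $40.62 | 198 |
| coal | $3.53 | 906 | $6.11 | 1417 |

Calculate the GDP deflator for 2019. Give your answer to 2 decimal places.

Nominal GDP 2019 = 20.18·792 + 13.05·1222 + 40.62·198 + 6.11·1417 = 48630.29.
Real GDP 2019 (at 2005 prices) = 20.36·792 + 10.68·1222 + 22.71·198 + 3.53·1417 = 38674.67.
Deflator = Nominal/Real × 100 = 48630.29/38674.67 × 100 = 125.742.

125.74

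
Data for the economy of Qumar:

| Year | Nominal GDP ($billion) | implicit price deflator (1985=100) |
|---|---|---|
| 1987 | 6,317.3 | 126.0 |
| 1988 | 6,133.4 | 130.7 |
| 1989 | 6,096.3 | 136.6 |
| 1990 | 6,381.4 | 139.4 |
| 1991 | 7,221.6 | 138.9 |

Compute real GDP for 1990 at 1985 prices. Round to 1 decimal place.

Real GDP 1990 = 6381.4 / 1.394 = 4577.76.

$4,577.8 billion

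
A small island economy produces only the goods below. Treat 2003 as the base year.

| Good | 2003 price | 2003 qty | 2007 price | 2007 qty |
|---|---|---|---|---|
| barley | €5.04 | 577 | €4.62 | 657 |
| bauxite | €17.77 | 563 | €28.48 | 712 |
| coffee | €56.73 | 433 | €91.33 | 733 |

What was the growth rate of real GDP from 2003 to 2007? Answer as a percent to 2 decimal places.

Real GDP 2003 = Nominal GDP 2003 = 5.04·577 + 17.77·563 + 56.73·433 = 37476.68.
Real GDP 2007 (at 2003 prices) = 5.04·657 + 17.77·712 + 56.73·733 = 57546.61.
Real growth = 57546.61/37476.68 − 1 = 0.5355.

53.55%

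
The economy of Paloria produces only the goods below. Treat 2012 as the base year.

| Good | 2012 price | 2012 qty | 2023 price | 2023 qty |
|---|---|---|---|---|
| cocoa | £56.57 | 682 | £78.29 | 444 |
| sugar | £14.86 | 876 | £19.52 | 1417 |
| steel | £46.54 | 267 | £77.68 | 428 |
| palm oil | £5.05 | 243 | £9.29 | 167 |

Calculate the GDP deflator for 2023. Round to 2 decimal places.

Nominal GDP 2023 = 78.29·444 + 19.52·1417 + 77.68·428 + 9.29·167 = 97219.07.
Real GDP 2023 (at 2012 prices) = 56.57·444 + 14.86·1417 + 46.54·428 + 5.05·167 = 66936.17.
Deflator = Nominal/Real × 100 = 97219.07/66936.17 × 100 = 145.241.

145.24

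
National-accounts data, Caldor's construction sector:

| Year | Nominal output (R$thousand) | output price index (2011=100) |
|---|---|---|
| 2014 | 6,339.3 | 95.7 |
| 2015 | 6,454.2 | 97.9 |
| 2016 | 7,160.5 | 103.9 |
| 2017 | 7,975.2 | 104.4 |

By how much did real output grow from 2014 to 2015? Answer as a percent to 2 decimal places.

Real output 2014 = 6339.3/0.957 = 6624.14.
Real output 2015 = 6454.2/0.979 = 6592.65.
Change = 6592.65/6624.14 − 1 = -0.0048.

-0.48%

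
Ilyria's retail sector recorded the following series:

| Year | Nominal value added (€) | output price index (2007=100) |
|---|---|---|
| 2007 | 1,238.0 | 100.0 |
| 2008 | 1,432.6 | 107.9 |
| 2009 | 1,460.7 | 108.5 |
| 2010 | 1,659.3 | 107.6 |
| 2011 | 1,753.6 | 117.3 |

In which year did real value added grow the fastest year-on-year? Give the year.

2008: real = 1432.6/1.079 = 1327.71; growth vs 2007 (1238.00) = 7.25%.
2009: real = 1460.7/1.085 = 1346.27; growth vs 2008 (1327.71) = 1.40%.
2010: real = 1659.3/1.076 = 1542.10; growth vs 2009 (1346.27) = 14.55%.
2011: real = 1753.6/1.173 = 1494.97; growth vs 2010 (1542.10) = -3.06%.

2010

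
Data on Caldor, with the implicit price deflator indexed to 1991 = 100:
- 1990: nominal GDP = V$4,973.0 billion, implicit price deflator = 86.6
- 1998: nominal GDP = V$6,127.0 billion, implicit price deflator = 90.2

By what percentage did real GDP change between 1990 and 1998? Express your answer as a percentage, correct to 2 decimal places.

Deflate each year: 1990 → 4973.0/0.866 = 5742.49; 1998 → 6127.0/0.902 = 6792.68.
So real GDP changed by 6792.68/5742.49 − 1 = 0.1829, i.e. 18.29%.

18.29%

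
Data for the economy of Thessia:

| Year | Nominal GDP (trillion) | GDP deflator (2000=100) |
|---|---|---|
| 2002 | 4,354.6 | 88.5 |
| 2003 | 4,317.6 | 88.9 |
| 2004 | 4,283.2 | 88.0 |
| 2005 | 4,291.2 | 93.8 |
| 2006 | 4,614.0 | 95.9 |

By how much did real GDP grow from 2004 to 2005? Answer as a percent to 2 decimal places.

Real GDP 2004 = 4283.2/0.880 = 4867.27.
Real GDP 2005 = 4291.2/0.938 = 4574.84.
Change = 4574.84/4867.27 − 1 = -0.0601.

-6.01%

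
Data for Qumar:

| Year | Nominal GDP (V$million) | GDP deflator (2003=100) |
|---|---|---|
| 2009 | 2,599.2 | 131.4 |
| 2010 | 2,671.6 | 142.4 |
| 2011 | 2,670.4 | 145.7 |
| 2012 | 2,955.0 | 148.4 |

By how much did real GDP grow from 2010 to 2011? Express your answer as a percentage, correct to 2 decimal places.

-2.31%

Real GDP 2010 = 2671.6/1.424 = 1876.12.
Real GDP 2011 = 2670.4/1.457 = 1832.81.
Change = 1832.81/1876.12 − 1 = -0.0231.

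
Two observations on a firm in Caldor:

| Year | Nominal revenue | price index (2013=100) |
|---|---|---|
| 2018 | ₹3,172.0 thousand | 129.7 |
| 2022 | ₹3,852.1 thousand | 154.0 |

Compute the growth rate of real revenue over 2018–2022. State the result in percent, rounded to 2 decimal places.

Real revenue 2018 = 3172.0 / 1.297 = 2445.64.
Real revenue 2022 = 3852.1 / 1.540 = 2501.36.
Real growth = 2501.36 / 2445.64 − 1 = 0.0228.

2.28%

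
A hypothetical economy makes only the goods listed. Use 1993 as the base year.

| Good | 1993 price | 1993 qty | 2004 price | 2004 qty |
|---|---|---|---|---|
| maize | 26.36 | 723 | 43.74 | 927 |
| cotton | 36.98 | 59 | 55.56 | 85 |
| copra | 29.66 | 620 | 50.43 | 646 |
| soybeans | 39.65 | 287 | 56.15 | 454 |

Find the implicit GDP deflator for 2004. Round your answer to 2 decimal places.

159.62

Nominal GDP 2004 = 43.74·927 + 55.56·85 + 50.43·646 + 56.15·454 = 103339.46.
Real GDP 2004 (at 1993 prices) = 26.36·927 + 36.98·85 + 29.66·646 + 39.65·454 = 64740.48.
Deflator = Nominal/Real × 100 = 103339.46/64740.48 × 100 = 159.621.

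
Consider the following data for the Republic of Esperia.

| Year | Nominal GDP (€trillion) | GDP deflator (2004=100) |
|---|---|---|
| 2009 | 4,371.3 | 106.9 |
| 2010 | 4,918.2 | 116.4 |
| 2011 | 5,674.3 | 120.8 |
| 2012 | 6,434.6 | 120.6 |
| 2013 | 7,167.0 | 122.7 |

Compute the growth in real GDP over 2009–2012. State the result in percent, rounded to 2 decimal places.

Real GDP 2009 = 4371.3/1.069 = 4089.15.
Real GDP 2012 = 6434.6/1.206 = 5335.49.
Change = 5335.49/4089.15 − 1 = 0.3048.

30.48%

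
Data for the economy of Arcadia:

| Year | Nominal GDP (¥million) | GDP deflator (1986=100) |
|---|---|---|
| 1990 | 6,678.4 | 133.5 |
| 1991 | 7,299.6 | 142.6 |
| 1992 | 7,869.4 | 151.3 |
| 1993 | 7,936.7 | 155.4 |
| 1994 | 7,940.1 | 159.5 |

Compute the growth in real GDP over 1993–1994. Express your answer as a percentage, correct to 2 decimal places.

-2.53%

Real GDP 1993 = 7936.7/1.554 = 5107.27.
Real GDP 1994 = 7940.1/1.595 = 4978.12.
Change = 4978.12/5107.27 − 1 = -0.0253.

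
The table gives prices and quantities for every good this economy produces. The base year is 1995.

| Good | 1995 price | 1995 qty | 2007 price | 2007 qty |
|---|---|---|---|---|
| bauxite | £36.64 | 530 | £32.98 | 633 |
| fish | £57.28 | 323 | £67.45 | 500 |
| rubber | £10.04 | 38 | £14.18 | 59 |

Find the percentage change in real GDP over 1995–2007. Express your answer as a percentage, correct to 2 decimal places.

36.87%

Real GDP 1995 = Nominal GDP 1995 = 36.64·530 + 57.28·323 + 10.04·38 = 38302.16.
Real GDP 2007 (at 1995 prices) = 36.64·633 + 57.28·500 + 10.04·59 = 52425.48.
Real growth = 52425.48/38302.16 − 1 = 0.3687.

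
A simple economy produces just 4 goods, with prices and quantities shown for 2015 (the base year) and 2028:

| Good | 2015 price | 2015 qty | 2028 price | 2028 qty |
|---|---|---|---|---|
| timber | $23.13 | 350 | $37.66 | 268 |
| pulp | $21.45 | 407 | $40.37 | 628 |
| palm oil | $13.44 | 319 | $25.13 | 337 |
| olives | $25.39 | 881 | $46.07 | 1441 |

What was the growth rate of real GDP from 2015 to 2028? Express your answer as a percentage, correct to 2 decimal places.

Real GDP 2015 = Nominal GDP 2015 = 23.13·350 + 21.45·407 + 13.44·319 + 25.39·881 = 43481.60.
Real GDP 2028 (at 2015 prices) = 23.13·268 + 21.45·628 + 13.44·337 + 25.39·1441 = 60785.71.
Real growth = 60785.71/43481.60 − 1 = 0.3980.

39.80%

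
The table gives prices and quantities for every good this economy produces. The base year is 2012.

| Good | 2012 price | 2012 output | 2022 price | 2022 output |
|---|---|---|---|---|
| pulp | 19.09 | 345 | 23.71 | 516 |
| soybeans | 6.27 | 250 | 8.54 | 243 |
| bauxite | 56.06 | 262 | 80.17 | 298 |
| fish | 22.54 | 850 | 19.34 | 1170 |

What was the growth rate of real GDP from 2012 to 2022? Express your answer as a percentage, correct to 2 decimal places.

29.65%

Real GDP 2012 = Nominal GDP 2012 = 19.09·345 + 6.27·250 + 56.06·262 + 22.54·850 = 42000.27.
Real GDP 2022 (at 2012 prices) = 19.09·516 + 6.27·243 + 56.06·298 + 22.54·1170 = 54451.73.
Real growth = 54451.73/42000.27 − 1 = 0.2965.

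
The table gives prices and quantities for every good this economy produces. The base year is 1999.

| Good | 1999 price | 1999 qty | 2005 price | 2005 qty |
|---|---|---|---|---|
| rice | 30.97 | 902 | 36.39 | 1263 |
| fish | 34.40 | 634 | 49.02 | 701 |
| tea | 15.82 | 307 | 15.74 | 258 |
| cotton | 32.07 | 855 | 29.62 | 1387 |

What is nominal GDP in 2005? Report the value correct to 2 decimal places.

Nominal GDP 2005 = Σ (p_2005 × q_2005) = 36.39·1263 + 49.02·701 + 15.74·258 + 29.62·1387 = 125467.45.

125467.45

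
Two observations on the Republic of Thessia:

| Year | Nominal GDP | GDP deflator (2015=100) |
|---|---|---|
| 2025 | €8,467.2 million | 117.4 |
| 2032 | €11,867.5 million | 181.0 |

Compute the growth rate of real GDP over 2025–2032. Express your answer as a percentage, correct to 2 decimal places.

Real GDP 2025 = 8467.2 / 1.174 = 7212.27.
Real GDP 2032 = 11867.5 / 1.810 = 6556.63.
Real growth = 6556.63 / 7212.27 − 1 = -0.0909.

-9.09%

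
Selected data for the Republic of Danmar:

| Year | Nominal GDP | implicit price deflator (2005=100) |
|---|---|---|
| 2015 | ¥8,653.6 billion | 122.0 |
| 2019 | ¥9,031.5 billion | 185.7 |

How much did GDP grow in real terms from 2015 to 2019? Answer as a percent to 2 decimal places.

-31.43%

Deflate each year: 2015 → 8653.6/1.220 = 7093.11; 2019 → 9031.5/1.857 = 4863.49.
So real GDP changed by 4863.49/7093.11 − 1 = -0.3143, i.e. -31.43%.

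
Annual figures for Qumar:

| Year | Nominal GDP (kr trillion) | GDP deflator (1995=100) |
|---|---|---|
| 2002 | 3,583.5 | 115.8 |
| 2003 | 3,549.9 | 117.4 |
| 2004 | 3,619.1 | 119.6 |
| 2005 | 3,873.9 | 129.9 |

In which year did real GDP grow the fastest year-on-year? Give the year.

2003: real = 3549.9/1.174 = 3023.76; growth vs 2002 (3094.56) = -2.29%.
2004: real = 3619.1/1.196 = 3026.00; growth vs 2003 (3023.76) = 0.07%.
2005: real = 3873.9/1.299 = 2982.22; growth vs 2004 (3026.00) = -1.45%.

2004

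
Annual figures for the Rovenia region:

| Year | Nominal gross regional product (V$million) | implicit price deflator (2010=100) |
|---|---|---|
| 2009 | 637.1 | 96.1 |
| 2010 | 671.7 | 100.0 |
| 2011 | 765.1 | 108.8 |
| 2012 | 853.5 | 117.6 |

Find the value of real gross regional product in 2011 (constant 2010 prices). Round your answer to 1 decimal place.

V$703.2 million

Real gross regional product 2011 = 765.1 / 1.088 = 703.22.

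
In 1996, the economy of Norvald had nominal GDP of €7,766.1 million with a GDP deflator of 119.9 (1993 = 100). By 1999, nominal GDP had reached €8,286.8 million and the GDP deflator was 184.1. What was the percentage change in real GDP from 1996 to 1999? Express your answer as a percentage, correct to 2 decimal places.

Deflate each year: 1996 → 7766.1/1.199 = 6477.15; 1999 → 8286.8/1.841 = 4501.25.
So real GDP changed by 4501.25/6477.15 − 1 = -0.3051, i.e. -30.51%.

-30.51%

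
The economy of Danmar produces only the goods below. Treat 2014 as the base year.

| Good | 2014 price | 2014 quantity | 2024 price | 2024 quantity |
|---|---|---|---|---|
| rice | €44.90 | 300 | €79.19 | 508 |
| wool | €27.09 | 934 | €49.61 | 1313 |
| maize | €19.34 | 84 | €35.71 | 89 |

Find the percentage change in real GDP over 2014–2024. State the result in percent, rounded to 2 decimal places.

48.77%

Real GDP 2014 = Nominal GDP 2014 = 44.90·300 + 27.09·934 + 19.34·84 = 40396.62.
Real GDP 2024 (at 2014 prices) = 44.90·508 + 27.09·1313 + 19.34·89 = 60099.63.
Real growth = 60099.63/40396.62 − 1 = 0.4877.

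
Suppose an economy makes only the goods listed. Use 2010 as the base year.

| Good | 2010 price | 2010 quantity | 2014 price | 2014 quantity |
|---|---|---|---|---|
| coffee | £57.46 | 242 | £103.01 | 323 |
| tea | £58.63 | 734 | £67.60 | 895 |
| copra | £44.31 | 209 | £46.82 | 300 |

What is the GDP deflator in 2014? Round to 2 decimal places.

Nominal GDP 2014 = 103.01·323 + 67.60·895 + 46.82·300 = 107820.23.
Real GDP 2014 (at 2010 prices) = 57.46·323 + 58.63·895 + 44.31·300 = 84326.43.
Deflator = Nominal/Real × 100 = 107820.23/84326.43 × 100 = 127.861.

127.86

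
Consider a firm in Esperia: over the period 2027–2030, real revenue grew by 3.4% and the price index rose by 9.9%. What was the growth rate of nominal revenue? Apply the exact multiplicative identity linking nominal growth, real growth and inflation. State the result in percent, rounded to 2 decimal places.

13.64%

(1 + g_nom) = (1 + g_real)(1 + π) = 1.0340 × 1.0990 = 1.13637.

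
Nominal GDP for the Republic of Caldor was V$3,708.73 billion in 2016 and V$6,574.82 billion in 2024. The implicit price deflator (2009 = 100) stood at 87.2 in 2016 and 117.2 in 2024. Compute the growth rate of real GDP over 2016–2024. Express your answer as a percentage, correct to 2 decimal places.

Real GDP 2016 = 3708.73 / 0.872 = 4253.13.
Real GDP 2024 = 6574.82 / 1.172 = 5609.91.
Real growth = 5609.91 / 4253.13 − 1 = 0.3190.

31.90%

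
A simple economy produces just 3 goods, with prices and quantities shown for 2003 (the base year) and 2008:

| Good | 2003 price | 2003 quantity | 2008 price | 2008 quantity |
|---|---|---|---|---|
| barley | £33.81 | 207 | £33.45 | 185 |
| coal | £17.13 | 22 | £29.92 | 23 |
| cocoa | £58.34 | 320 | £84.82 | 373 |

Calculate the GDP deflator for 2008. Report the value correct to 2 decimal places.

135.57

Nominal GDP 2008 = 33.45·185 + 29.92·23 + 84.82·373 = 38514.27.
Real GDP 2008 (at 2003 prices) = 33.81·185 + 17.13·23 + 58.34·373 = 28409.66.
Deflator = Nominal/Real × 100 = 38514.27/28409.66 × 100 = 135.568.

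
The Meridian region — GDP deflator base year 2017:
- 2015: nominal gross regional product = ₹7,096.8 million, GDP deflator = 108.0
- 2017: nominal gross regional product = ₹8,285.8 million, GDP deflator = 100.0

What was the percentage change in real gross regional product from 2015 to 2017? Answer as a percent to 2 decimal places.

26.09%

Real gross regional product 2015 = 7096.8 / 1.080 = 6571.11.
Real gross regional product 2017 = 8285.8 / 1.000 = 8285.80.
Real growth = 8285.80 / 6571.11 − 1 = 0.2609.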